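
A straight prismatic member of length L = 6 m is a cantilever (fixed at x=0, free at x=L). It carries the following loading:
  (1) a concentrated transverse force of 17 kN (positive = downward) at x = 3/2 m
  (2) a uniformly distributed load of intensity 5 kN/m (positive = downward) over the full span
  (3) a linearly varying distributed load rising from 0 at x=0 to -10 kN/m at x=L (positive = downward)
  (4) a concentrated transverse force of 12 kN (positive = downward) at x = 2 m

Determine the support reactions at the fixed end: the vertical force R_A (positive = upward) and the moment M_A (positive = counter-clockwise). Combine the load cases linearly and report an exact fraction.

Load 1 — point force P=17 kN at a=3/2 m (b=L-a=9/2):
  R_A = P = 17 kN
  M_A = Pa = 17·(3/2) = 51/2 kN·m
Load 2 — uniform load w=5 kN/m over full span:
  R_A = wL = 5·6 = 30 kN
  M_A = wL²/2 = 5·6²/2 = 90 kN·m
Load 3 — triangular load w₀=-10 kN/m (0→w₀ over full span):
  R_A = w₀L/2 = (-10)·6/2 = -30 kN
  M_A = w₀L²/3 = (-10)·6²/3 = -120 kN·m
Load 4 — point force P=12 kN at a=2 m (b=L-a=4):
  R_A = P = 12 kN
  M_A = Pa = 12·2 = 24 kN·m
Superposition: R_A = 29 kN, M_A = 39/2 kN·m

R_A = 29 kN, M_A = 39/2 kN·m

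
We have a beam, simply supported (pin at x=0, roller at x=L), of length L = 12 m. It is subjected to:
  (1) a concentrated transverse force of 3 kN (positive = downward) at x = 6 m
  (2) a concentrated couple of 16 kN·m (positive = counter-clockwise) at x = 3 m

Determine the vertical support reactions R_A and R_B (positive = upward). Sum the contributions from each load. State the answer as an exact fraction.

R_A = 17/6 kN, R_B = 1/6 kN

Load 1 — point force P=3 kN at a=6 m (b=L-a=6):
  R_A = Pb/L = 3·6/12 = 3/2 kN
  R_B = Pa/L = 3·6/12 = 3/2 kN
Load 2 — applied couple M₀=16 kN·m at a=3 m (b=L-a=9):
  R_A = M₀/L = 16/12 = 4/3 kN
  R_B = -M₀/L = -16/12 = -4/3 kN
Superposition: R_A = 17/6 kN, R_B = 1/6 kN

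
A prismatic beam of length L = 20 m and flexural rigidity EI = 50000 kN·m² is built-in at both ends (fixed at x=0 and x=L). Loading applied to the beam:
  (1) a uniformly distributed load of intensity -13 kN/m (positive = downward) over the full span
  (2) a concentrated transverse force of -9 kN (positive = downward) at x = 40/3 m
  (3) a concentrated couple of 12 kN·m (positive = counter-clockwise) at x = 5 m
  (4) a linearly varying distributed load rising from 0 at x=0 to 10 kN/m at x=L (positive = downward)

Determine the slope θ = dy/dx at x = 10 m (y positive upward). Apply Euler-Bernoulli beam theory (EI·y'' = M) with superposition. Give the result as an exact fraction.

Load 1 — uniform load w=-13 kN/m over full span:
  θ_1 = -wx(L-x)(L-2x)/(12EI) = -(-13)·10·(20-10)·(20-2·10)/(12·50000) = 0 rad
Load 2 — point force P=-9 kN at a=40/3 m (b=L-a=20/3):
  θ_2 = -Pb²x(2aL-(3a+b)x)/(2L³EI)  [x≤a] = -(-9)·(20/3)²·10·(2·(40/3)·20-(3·(40/3)+(20/3))·10)/(2·20³·50000) = 1/3000 rad
Load 3 — applied couple M₀=12 kN·m at a=5 m (b=L-a=15):
  θ_3 = (R_Ax²/2 - M_Ax - M₀(x-a))/EI  [x>a] with R_A=27/40, M_A=-9/4 = ((27/40)·10²/2 - (-9/4)·10 - 12·(10-5))/50000 = -3/40000 rad
Load 4 — triangular load w₀=10 kN/m (0→w₀ over full span):
  θ_4 = -w₀(2x(L-x)(L-2x)(x+2L)+x²(L-x)²)/(120LEI) = -10·(2·10·(20-10)·(20-2·10)·(10+2·20)+10²·(20-10)²)/(120·20·50000) = -1/1200 rad
Superposition: θ = Σ θ_i = -23/40000 rad ≈ -0.000575 rad

θ(10) = -23/40000 rad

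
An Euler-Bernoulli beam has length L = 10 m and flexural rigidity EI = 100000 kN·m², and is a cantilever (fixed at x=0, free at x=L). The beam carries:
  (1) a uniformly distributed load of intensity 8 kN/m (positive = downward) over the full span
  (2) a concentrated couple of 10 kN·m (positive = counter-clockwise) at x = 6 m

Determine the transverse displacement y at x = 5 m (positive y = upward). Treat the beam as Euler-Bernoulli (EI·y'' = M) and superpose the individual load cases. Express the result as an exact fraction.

Load 1 — uniform load w=8 kN/m over full span:
  y_1 = -wx²(x²-4Lx+6L²)/(24EI) = -8·5²·(5²-4·10·5+6·10²)/(24·100000) = -17/480 m
Load 2 — applied couple M₀=10 kN·m at a=6 m (b=L-a=4):
  y_2 = M₀x²/(2EI)  [x≤a] = 10·5²/(2·100000) = 1/800 m
Superposition: y = Σ y_i = -41/1200 m ≈ -0.034167 m

y(5) = -41/1200 m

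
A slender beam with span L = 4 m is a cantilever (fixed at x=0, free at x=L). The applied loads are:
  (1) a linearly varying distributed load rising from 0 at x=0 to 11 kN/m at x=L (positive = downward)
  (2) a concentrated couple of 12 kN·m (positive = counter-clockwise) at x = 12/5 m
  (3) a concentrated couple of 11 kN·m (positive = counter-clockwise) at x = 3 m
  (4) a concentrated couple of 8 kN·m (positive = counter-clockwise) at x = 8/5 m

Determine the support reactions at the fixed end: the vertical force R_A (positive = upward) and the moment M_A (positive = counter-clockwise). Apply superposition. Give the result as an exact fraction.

R_A = 22 kN, M_A = 83/3 kN·m

Load 1 — triangular load w₀=11 kN/m (0→w₀ over full span):
  R_A = w₀L/2 = 11·4/2 = 22 kN
  M_A = w₀L²/3 = 11·4²/3 = 176/3 kN·m
Load 2 — applied couple M₀=12 kN·m at a=12/5 m (b=L-a=8/5):
  R_A = 0 kN
  M_A = -M₀ = -12 kN·m
Load 3 — applied couple M₀=11 kN·m at a=3 m (b=L-a=1):
  R_A = 0 kN
  M_A = -M₀ = -11 kN·m
Load 4 — applied couple M₀=8 kN·m at a=8/5 m (b=L-a=12/5):
  R_A = 0 kN
  M_A = -M₀ = -8 kN·m
Superposition: R_A = 22 kN, M_A = 83/3 kN·m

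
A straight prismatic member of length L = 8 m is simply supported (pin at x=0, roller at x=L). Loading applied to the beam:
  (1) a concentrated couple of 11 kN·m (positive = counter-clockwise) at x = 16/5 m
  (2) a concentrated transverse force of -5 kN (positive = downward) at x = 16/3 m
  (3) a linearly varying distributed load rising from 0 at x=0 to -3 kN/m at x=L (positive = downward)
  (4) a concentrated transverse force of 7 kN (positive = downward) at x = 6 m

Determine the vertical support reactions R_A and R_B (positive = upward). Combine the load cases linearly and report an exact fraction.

R_A = -61/24 kN, R_B = -179/24 kN

Load 1 — applied couple M₀=11 kN·m at a=16/5 m (b=L-a=24/5):
  R_A = M₀/L = 11/8 kN
  R_B = -M₀/L = -11/8 kN
Load 2 — point force P=-5 kN at a=16/3 m (b=L-a=8/3):
  R_A = Pb/L = (-5)·(8/3)/8 = -5/3 kN
  R_B = Pa/L = (-5)·(16/3)/8 = -10/3 kN
Load 3 — triangular load w₀=-3 kN/m (0→w₀ over full span):
  R_A = w₀L/6 = (-3)·8/6 = -4 kN
  R_B = w₀L/3 = (-3)·8/3 = -8 kN
Load 4 — point force P=7 kN at a=6 m (b=L-a=2):
  R_A = Pb/L = 7·2/8 = 7/4 kN
  R_B = Pa/L = 7·6/8 = 21/4 kN
Superposition: R_A = -61/24 kN, R_B = -179/24 kN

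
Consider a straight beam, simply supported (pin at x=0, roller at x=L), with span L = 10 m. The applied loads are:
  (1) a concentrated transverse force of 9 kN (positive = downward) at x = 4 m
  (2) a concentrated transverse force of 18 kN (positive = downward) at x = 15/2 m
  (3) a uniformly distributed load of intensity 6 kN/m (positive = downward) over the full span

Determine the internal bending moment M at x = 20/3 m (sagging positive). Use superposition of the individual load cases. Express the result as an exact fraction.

M(20/3) = 326/3 kN·m

Load 1 — point force P=9 kN at a=4 m (b=L-a=6):
  M_1 = Pa(L-x)/L  [x>a] = 9·4·(10-(20/3))/10 = 12 kN·m
Load 2 — point force P=18 kN at a=15/2 m (b=L-a=5/2):
  M_2 = Pbx/L  [x≤a] = 18·(5/2)·(20/3)/10 = 30 kN·m
Load 3 — uniform load w=6 kN/m over full span:
  M_3 = wx(L-x)/2 = 6·(20/3)·(10-(20/3))/2 = 200/3 kN·m
Superposition: M = Σ M_i = 326/3 kN·m ≈ 108.666667 kN·m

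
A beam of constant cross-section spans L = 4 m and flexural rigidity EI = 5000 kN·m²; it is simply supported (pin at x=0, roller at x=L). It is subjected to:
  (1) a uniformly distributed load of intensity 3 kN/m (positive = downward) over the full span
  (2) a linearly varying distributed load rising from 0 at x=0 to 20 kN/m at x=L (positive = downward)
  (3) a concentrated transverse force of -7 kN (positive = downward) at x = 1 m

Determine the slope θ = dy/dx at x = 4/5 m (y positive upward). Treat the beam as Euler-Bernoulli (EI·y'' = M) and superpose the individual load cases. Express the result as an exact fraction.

Load 1 — uniform load w=3 kN/m over full span:
  θ_1 = -w(L³-6Lx²+4x³)/(24EI) = -3·(4³-6·4·(4/5)²+4·(4/5)³)/(24·5000) = -99/78125 rad
Load 2 — triangular load w₀=20 kN/m (0→w₀ over full span):
  θ_2 = -w₀(7L⁴-30L²x²+15x⁴)/(360LEI) = -20·(7·4⁴-30·4²·(4/5)²+15·(4/5)⁴)/(360·4·5000) = -2912/703125 rad
Load 3 — point force P=-7 kN at a=1 m (b=L-a=3):
  θ_3 = -Pb(L²-b²-3x²)/(6LEI)  [x≤a] = -(-7)·3·(4²-3²-3·(4/5)²)/(6·4·5000) = 889/1000000 rad
Superposition: θ = Σ θ_i = -203387/45000000 rad ≈ -0.004520 rad

θ(4/5) = -203387/45000000 rad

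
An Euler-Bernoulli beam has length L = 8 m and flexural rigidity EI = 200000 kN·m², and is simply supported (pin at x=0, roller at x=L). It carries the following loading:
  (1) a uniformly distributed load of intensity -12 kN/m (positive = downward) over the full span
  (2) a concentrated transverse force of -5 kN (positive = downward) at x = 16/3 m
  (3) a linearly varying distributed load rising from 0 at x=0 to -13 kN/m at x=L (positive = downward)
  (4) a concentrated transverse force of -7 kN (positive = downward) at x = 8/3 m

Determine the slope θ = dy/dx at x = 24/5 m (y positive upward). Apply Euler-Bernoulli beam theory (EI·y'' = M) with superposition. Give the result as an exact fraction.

θ(24/5) = -195643/316406250 rad

Load 1 — uniform load w=-12 kN/m over full span:
  θ_1 = -w(L³-6Lx²+4x³)/(24EI) = -(-12)·(8³-6·8·(24/5)²+4·(24/5)³)/(24·200000) = -148/390625 rad
Load 2 — point force P=-5 kN at a=16/3 m (b=L-a=8/3):
  θ_2 = -Pb(L²-b²-3x²)/(6LEI)  [x≤a] = -(-5)·(8/3)·(8²-(8/3)²-3·(24/5)²)/(6·8·200000) = -43/2531250 rad
Load 3 — triangular load w₀=-13 kN/m (0→w₀ over full span):
  θ_3 = -w₀(7L⁴-30L²x²+15x⁴)/(360LEI) = -(-13)·(7·8⁴-30·8²·(24/5)²+15·(24/5)⁴)/(360·8·200000) = -3016/17578125 rad
Load 4 — point force P=-7 kN at a=8/3 m (b=L-a=16/3):
  θ_4 = -Pa(2L²-6Lx+3x²+a²)/(6LEI)  [x>a] = -(-7)·(8/3)·(2·8²-6·8·(24/5)+3·(24/5)²+(8/3)²)/(6·8·200000) = -322/6328125 rad
Superposition: θ = Σ θ_i = -195643/316406250 rad ≈ -0.000618 rad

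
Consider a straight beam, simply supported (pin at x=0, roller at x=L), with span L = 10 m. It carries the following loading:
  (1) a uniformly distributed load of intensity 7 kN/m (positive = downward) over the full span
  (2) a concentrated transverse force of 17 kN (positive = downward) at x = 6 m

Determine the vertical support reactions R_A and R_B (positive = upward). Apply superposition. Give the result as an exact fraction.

R_A = 209/5 kN, R_B = 226/5 kN

Load 1 — uniform load w=7 kN/m over full span:
  R_A = wL/2 = 7·10/2 = 35 kN
  R_B = wL/2 = 7·10/2 = 35 kN
Load 2 — point force P=17 kN at a=6 m (b=L-a=4):
  R_A = Pb/L = 17·4/10 = 34/5 kN
  R_B = Pa/L = 17·6/10 = 51/5 kN
Superposition: R_A = 209/5 kN, R_B = 226/5 kN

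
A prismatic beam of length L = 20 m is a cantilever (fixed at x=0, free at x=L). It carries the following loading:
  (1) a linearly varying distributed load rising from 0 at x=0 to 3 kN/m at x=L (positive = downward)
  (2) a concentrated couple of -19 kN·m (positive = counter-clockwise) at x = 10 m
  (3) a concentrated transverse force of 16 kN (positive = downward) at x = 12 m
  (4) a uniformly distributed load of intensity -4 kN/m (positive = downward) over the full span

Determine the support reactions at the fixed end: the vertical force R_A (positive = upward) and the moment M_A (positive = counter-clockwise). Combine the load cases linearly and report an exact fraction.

R_A = -34 kN, M_A = -189 kN·m

Load 1 — triangular load w₀=3 kN/m (0→w₀ over full span):
  R_A = w₀L/2 = 3·20/2 = 30 kN
  M_A = w₀L²/3 = 3·20²/3 = 400 kN·m
Load 2 — applied couple M₀=-19 kN·m at a=10 m (b=L-a=10):
  R_A = 0 kN
  M_A = -M₀ = -(-19) = 19 kN·m
Load 3 — point force P=16 kN at a=12 m (b=L-a=8):
  R_A = P = 16 kN
  M_A = Pa = 16·12 = 192 kN·m
Load 4 — uniform load w=-4 kN/m over full span:
  R_A = wL = (-4)·20 = -80 kN
  M_A = wL²/2 = (-4)·20²/2 = -800 kN·m
Superposition: R_A = -34 kN, M_A = -189 kN·m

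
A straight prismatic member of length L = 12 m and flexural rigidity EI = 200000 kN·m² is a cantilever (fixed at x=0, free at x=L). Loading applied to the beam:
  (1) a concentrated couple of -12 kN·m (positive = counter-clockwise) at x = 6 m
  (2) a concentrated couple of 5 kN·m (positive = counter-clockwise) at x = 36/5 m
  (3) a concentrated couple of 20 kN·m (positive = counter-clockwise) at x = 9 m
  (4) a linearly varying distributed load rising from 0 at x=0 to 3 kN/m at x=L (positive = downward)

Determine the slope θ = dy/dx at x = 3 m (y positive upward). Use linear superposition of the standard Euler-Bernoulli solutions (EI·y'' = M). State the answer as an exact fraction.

θ(3) = -10011/6400000 rad

Load 1 — applied couple M₀=-12 kN·m at a=6 m (b=L-a=6):
  θ_1 = M₀x/EI  [x≤a] = (-12)·3/200000 = -9/50000 rad
Load 2 — applied couple M₀=5 kN·m at a=36/5 m (b=L-a=24/5):
  θ_2 = M₀x/EI  [x≤a] = 5·3/200000 = 3/40000 rad
Load 3 — applied couple M₀=20 kN·m at a=9 m (b=L-a=3):
  θ_3 = M₀x/EI  [x≤a] = 20·3/200000 = 3/10000 rad
Load 4 — triangular load w₀=3 kN/m (0→w₀ over full span):
  θ_4 = (w₀Lx²/4-w₀L²x/3-w₀x⁴/(24L))/EI = (3·12·3²/4-3·12²·3/3-3·3⁴/(24·12))/200000 = -11259/6400000 rad
Superposition: θ = Σ θ_i = -10011/6400000 rad ≈ -0.001564 rad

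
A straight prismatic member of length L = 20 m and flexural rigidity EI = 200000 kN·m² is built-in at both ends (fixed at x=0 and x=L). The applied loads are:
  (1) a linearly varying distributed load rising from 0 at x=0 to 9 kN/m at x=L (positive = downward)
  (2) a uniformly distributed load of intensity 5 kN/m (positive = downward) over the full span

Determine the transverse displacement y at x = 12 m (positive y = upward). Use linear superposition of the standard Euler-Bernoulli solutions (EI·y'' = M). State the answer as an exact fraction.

Load 1 — triangular load w₀=9 kN/m (0→w₀ over full span):
  y_1 = -w₀x²(L-x)²(x+2L)/(120LEI) = -9·12²·(20-12)²·(12+2·20)/(120·20·200000) = -702/78125 m
Load 2 — uniform load w=5 kN/m over full span:
  y_2 = -wx²(L-x)²/(24EI) = -5·12²·(20-12)²/(24·200000) = -6/625 m
Superposition: y = Σ y_i = -1452/78125 m ≈ -0.018586 m

y(12) = -1452/78125 m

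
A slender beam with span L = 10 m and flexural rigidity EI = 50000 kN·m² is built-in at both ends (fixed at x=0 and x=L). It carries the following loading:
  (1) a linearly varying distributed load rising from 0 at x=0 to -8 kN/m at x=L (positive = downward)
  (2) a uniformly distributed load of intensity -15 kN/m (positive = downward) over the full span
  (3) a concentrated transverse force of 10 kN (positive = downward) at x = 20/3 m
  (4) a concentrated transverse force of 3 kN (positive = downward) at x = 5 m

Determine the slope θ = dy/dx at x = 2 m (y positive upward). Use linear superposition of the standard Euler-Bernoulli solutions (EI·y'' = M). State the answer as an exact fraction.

θ(2) = 36649/13500000 rad

Load 1 — triangular load w₀=-8 kN/m (0→w₀ over full span):
  θ_1 = -w₀(2x(L-x)(L-2x)(x+2L)+x²(L-x)²)/(120LEI) = -(-8)·(2·2·(10-2)·(10-2·2)·(2+2·10)+2²·(10-2)²)/(120·10·50000) = 28/46875 rad
Load 2 — uniform load w=-15 kN/m over full span:
  θ_2 = -wx(L-x)(L-2x)/(12EI) = -(-15)·2·(10-2)·(10-2·2)/(12·50000) = 3/1250 rad
Load 3 — point force P=10 kN at a=20/3 m (b=L-a=10/3):
  θ_3 = -Pb²x(2aL-(3a+b)x)/(2L³EI)  [x≤a] = -10·(10/3)²·2·(2·(20/3)·10-(3·(20/3)+(10/3))·2)/(2·10³·50000) = -13/67500 rad
Load 4 — point force P=3 kN at a=5 m (b=L-a=5):
  θ_4 = -Pb²x(2aL-(3a+b)x)/(2L³EI)  [x≤a] = -3·5²·2·(2·5·10-(3·5+5)·2)/(2·10³·50000) = -9/100000 rad
Superposition: θ = Σ θ_i = 36649/13500000 rad ≈ 0.002715 rad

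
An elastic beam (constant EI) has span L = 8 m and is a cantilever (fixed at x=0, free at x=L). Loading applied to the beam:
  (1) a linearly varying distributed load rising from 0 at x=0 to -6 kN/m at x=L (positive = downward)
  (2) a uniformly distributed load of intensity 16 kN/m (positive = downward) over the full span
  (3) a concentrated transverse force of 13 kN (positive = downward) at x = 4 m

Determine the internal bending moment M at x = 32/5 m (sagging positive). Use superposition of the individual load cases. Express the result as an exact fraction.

Load 1 — triangular load w₀=-6 kN/m (0→w₀ over full span):
  M_1 = w₀Lx/2 - w₀L²/3 - w₀x³/(6L) = (-6)·8·(32/5)/2 - (-6)·8²/3 - (-6)·(32/5)³/(6·8) = 896/125 kN·m
Load 2 — uniform load w=16 kN/m over full span:
  M_2 = -w(L-x)²/2 = -16·(8-(32/5))²/2 = -512/25 kN·m
Load 3 — point force P=13 kN at a=4 m (b=L-a=4):
  M_3 = 0  [x>a] = 0 kN·m
Superposition: M = Σ M_i = -1664/125 kN·m ≈ -13.312000 kN·m

M(32/5) = -1664/125 kN·m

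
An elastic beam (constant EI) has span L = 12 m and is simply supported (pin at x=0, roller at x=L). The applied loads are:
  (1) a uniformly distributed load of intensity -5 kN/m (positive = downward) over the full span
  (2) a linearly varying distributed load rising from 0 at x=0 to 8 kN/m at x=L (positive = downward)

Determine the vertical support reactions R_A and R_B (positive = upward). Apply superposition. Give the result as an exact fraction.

Load 1 — uniform load w=-5 kN/m over full span:
  R_A = wL/2 = (-5)·12/2 = -30 kN
  R_B = wL/2 = (-5)·12/2 = -30 kN
Load 2 — triangular load w₀=8 kN/m (0→w₀ over full span):
  R_A = w₀L/6 = 8·12/6 = 16 kN
  R_B = w₀L/3 = 8·12/3 = 32 kN
Superposition: R_A = -14 kN, R_B = 2 kN

R_A = -14 kN, R_B = 2 kN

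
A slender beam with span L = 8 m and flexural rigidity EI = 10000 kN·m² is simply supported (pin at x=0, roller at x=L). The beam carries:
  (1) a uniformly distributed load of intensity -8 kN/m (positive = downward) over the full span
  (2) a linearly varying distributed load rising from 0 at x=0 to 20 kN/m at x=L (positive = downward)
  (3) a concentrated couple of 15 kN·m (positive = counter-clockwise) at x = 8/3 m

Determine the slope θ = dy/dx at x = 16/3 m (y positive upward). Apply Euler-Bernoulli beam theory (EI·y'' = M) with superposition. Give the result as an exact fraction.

Load 1 — uniform load w=-8 kN/m over full span:
  θ_1 = -w(L³-6Lx²+4x³)/(24EI) = -(-8)·(8³-6·8·(16/3)²+4·(16/3)³)/(24·10000) = -416/50625 rad
Load 2 — triangular load w₀=20 kN/m (0→w₀ over full span):
  θ_2 = -w₀(7L⁴-30L²x²+15x⁴)/(360LEI) = -20·(7·8⁴-30·8²·(16/3)²+15·(16/3)⁴)/(360·8·10000) = 1456/151875 rad
Load 3 — applied couple M₀=15 kN·m at a=8/3 m (b=L-a=16/3):
  θ_3 = (M₀x²/(2L)-M₀(x-a)+C₁)/EI  [x>a] with C₁=M₀(3b²-L²)/(6L)=20/3 = (15·(16/3)²/(2·8)-15·((16/3)-(8/3))+(20/3))/10000 = -1/1500 rad
Superposition: θ = Σ θ_i = 427/607500 rad ≈ 0.000703 rad

θ(16/3) = 427/607500 rad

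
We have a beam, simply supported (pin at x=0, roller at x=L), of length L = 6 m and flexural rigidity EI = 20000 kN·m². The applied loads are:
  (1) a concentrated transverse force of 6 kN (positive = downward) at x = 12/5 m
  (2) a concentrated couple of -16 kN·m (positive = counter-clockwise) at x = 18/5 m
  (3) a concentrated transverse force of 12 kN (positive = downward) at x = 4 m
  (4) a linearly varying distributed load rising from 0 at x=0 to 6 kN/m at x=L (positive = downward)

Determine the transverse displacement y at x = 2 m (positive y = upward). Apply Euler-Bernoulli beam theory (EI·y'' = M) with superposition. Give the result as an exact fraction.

y(2) = -12623/2812500 m

Load 1 — point force P=6 kN at a=12/5 m (b=L-a=18/5):
  y_1 = -Pbx(L²-b²-x²)/(6LEI)  [x≤a] = -6·(18/5)·2·(6²-(18/5)²-2²)/(6·6·20000) = -357/312500 m
Load 2 — applied couple M₀=-16 kN·m at a=18/5 m (b=L-a=12/5):
  y_2 = (M₀x³/(6L)+C₁x)/EI  [x≤a] with C₁=M₀(3b²-L²)/(6L)=208/25 = ((-16)·2³/(6·6)+(208/25)·2)/20000 = 92/140625 m
Load 3 — point force P=12 kN at a=4 m (b=L-a=2):
  y_3 = -Pbx(L²-b²-x²)/(6LEI)  [x≤a] = -12·2·2·(6²-2²-2²)/(6·6·20000) = -7/3750 m
Load 4 — triangular load w₀=6 kN/m (0→w₀ over full span):
  y_4 = -w₀x(7L⁴-10L²x²+3x⁴)/(360LEI) = -6·2·(7·6⁴-10·6²·2²+3·2⁴)/(360·6·20000) = -4/1875 m
Superposition: y = Σ y_i = -12623/2812500 m ≈ -0.004488 m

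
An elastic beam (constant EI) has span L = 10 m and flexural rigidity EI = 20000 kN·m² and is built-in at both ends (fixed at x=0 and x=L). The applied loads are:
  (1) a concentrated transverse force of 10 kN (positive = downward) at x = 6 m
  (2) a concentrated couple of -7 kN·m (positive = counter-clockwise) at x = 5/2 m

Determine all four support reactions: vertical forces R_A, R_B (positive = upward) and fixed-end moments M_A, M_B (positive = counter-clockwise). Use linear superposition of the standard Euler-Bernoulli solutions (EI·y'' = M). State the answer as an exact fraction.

Load 1 — point force P=10 kN at a=6 m (b=L-a=4):
  R_A = Pb²(3a+b)/L³ = 10·4²·(3·6+4)/10³ = 88/25 kN
  M_A = Pab²/L² = 10·6·4²/10² = 48/5 kN·m
  R_B = Pa²(a+3b)/L³ = 10·6²·(6+3·4)/10³ = 162/25 kN
  M_B = -Pa²b/L² = -10·6²·4/10² = -72/5 kN·m
Load 2 — applied couple M₀=-7 kN·m at a=5/2 m (b=L-a=15/2):
  R_A = 6M₀ab/L³ = 6·(-7)·(5/2)·(15/2)/10³ = -63/80 kN
  M_A = M₀b(2a-b)/L² = (-7)·(15/2)·(2·(5/2)-(15/2))/10² = 21/16 kN·m
  R_B = -6M₀ab/L³ = -6·(-7)·(5/2)·(15/2)/10³ = 63/80 kN
  M_B = M₀a(2b-a)/L² = (-7)·(5/2)·(2·(15/2)-(5/2))/10² = -35/16 kN·m
Superposition: R_A = 1093/400 kN, M_A = 873/80 kN·m, R_B = 2907/400 kN, M_B = -1327/80 kN·m

R_A = 1093/400 kN, M_A = 873/80 kN·m, R_B = 2907/400 kN, M_B = -1327/80 kN·m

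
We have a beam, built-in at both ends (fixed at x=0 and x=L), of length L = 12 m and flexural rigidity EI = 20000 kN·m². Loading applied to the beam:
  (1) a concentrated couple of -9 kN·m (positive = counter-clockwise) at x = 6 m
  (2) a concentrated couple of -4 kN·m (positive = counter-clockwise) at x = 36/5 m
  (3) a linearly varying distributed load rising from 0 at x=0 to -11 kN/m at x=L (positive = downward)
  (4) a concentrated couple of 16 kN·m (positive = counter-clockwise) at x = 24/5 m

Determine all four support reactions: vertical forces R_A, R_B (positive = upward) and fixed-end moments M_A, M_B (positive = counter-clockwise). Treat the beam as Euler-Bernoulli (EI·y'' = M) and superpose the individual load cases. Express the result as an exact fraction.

R_A = -3897/200 kN, M_A = -5441/100 kN·m, R_B = -9303/200 kN, M_B = 8159/100 kN·m

Load 1 — applied couple M₀=-9 kN·m at a=6 m (b=L-a=6):
  R_A = 6M₀ab/L³ = 6·(-9)·6·6/12³ = -9/8 kN
  M_A = M₀b(2a-b)/L² = (-9)·6·(2·6-6)/12² = -9/4 kN·m
  R_B = -6M₀ab/L³ = -6·(-9)·6·6/12³ = 9/8 kN
  M_B = M₀a(2b-a)/L² = (-9)·6·(2·6-6)/12² = -9/4 kN·m
Load 2 — applied couple M₀=-4 kN·m at a=36/5 m (b=L-a=24/5):
  R_A = 6M₀ab/L³ = 6·(-4)·(36/5)·(24/5)/12³ = -12/25 kN
  M_A = M₀b(2a-b)/L² = (-4)·(24/5)·(2·(36/5)-(24/5))/12² = -32/25 kN·m
  R_B = -6M₀ab/L³ = -6·(-4)·(36/5)·(24/5)/12³ = 12/25 kN
  M_B = M₀a(2b-a)/L² = (-4)·(36/5)·(2·(24/5)-(36/5))/12² = -12/25 kN·m
Load 3 — triangular load w₀=-11 kN/m (0→w₀ over full span):
  R_A = 3w₀L/20 = 3·(-11)·12/20 = -99/5 kN
  M_A = w₀L²/30 = (-11)·12²/30 = -264/5 kN·m
  R_B = 7w₀L/20 = 7·(-11)·12/20 = -231/5 kN
  M_B = -w₀L²/20 = -(-11)·12²/20 = 396/5 kN·m
Load 4 — applied couple M₀=16 kN·m at a=24/5 m (b=L-a=36/5):
  R_A = 6M₀ab/L³ = 6·16·(24/5)·(36/5)/12³ = 48/25 kN
  M_A = M₀b(2a-b)/L² = 16·(36/5)·(2·(24/5)-(36/5))/12² = 48/25 kN·m
  R_B = -6M₀ab/L³ = -6·16·(24/5)·(36/5)/12³ = -48/25 kN
  M_B = M₀a(2b-a)/L² = 16·(24/5)·(2·(36/5)-(24/5))/12² = 128/25 kN·m
Superposition: R_A = -3897/200 kN, M_A = -5441/100 kN·m, R_B = -9303/200 kN, M_B = 8159/100 kN·m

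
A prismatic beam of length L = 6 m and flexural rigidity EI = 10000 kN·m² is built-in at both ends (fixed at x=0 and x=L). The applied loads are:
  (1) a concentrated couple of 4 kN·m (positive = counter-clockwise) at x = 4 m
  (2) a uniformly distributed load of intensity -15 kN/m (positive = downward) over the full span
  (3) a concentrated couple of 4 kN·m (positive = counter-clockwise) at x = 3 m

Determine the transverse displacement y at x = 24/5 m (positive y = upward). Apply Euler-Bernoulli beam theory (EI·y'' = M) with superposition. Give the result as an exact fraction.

Load 1 — applied couple M₀=4 kN·m at a=4 m (b=L-a=2):
  y_1 = (R_Ax³/6 - M_Ax²/2 - M₀(x-a)²/2)/EI  [x>a] with R_A=8/9, M_A=4/3 = ((8/9)·(24/5)³/6 - (4/3)·(24/5)²/2 - 4·((24/5)-4)²/2)/10000 = -2/78125 m
Load 2 — uniform load w=-15 kN/m over full span:
  y_2 = -wx²(L-x)²/(24EI) = -(-15)·(24/5)²·(6-(24/5))²/(24·10000) = 162/78125 m
Load 3 — applied couple M₀=4 kN·m at a=3 m (b=L-a=3):
  y_3 = (R_Ax³/6 - M_Ax²/2 - M₀(x-a)²/2)/EI  [x>a] with R_A=1, M_A=1 = (1·(24/5)³/6 - 1·(24/5)²/2 - 4·((24/5)-3)²/2)/10000 = 27/625000 m
Superposition: y = Σ y_i = 1307/625000 m ≈ 0.002091 m

y(24/5) = 1307/625000 m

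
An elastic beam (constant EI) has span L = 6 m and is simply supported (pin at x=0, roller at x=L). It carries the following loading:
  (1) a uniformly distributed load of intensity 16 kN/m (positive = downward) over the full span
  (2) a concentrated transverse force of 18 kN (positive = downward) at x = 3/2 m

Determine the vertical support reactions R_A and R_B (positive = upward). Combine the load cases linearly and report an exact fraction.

R_A = 123/2 kN, R_B = 105/2 kN

Load 1 — uniform load w=16 kN/m over full span:
  R_A = wL/2 = 16·6/2 = 48 kN
  R_B = wL/2 = 16·6/2 = 48 kN
Load 2 — point force P=18 kN at a=3/2 m (b=L-a=9/2):
  R_A = Pb/L = 18·(9/2)/6 = 27/2 kN
  R_B = Pa/L = 18·(3/2)/6 = 9/2 kN
Superposition: R_A = 123/2 kN, R_B = 105/2 kN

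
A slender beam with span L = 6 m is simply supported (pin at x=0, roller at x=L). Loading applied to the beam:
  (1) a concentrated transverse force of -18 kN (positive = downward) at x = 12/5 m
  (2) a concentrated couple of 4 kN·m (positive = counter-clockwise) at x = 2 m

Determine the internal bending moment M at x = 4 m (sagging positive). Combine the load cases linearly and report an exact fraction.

M(4) = -236/15 kN·m

Load 1 — point force P=-18 kN at a=12/5 m (b=L-a=18/5):
  M_1 = Pa(L-x)/L  [x>a] = (-18)·(12/5)·(6-4)/6 = -72/5 kN·m
Load 2 — applied couple M₀=4 kN·m at a=2 m (b=L-a=4):
  M_2 = M₀x/L - M₀  [x>a] = 4·4/6 - 4 = -4/3 kN·m
Superposition: M = Σ M_i = -236/15 kN·m ≈ -15.733333 kN·m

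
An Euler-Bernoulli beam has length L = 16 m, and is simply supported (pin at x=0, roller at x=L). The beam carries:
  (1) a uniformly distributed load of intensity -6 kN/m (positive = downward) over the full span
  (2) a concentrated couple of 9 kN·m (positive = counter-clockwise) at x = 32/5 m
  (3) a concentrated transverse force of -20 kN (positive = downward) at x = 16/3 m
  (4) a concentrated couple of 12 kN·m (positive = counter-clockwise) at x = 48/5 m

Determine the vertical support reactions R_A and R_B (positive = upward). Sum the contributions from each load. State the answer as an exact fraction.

Load 1 — uniform load w=-6 kN/m over full span:
  R_A = wL/2 = (-6)·16/2 = -48 kN
  R_B = wL/2 = (-6)·16/2 = -48 kN
Load 2 — applied couple M₀=9 kN·m at a=32/5 m (b=L-a=48/5):
  R_A = M₀/L = 9/16 kN
  R_B = -M₀/L = -9/16 kN
Load 3 — point force P=-20 kN at a=16/3 m (b=L-a=32/3):
  R_A = Pb/L = (-20)·(32/3)/16 = -40/3 kN
  R_B = Pa/L = (-20)·(16/3)/16 = -20/3 kN
Load 4 — applied couple M₀=12 kN·m at a=48/5 m (b=L-a=32/5):
  R_A = M₀/L = 12/16 = 3/4 kN
  R_B = -M₀/L = -12/16 = -3/4 kN
Superposition: R_A = -2881/48 kN, R_B = -2687/48 kN

R_A = -2881/48 kN, R_B = -2687/48 kN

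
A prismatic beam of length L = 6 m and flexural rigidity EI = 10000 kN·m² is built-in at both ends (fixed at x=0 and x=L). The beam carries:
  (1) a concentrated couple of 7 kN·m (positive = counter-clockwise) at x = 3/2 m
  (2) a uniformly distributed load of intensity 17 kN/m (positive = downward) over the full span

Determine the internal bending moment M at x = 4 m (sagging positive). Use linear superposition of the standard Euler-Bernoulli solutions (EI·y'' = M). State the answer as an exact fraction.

M(4) = 265/16 kN·m

Load 1 — applied couple M₀=7 kN·m at a=3/2 m (b=L-a=9/2):
  M_1 = R_Ax - M_A - M₀  [x>a] with R_A=21/16, M_A=-21/16 = (21/16)·4 - (-21/16) - 7 = -7/16 kN·m
Load 2 — uniform load w=17 kN/m over full span:
  M_2 = wLx/2 - wL²/12 - wx²/2 = 17·6·4/2 - 17·6²/12 - 17·4²/2 = 17 kN·m
Superposition: M = Σ M_i = 265/16 kN·m ≈ 16.562500 kN·m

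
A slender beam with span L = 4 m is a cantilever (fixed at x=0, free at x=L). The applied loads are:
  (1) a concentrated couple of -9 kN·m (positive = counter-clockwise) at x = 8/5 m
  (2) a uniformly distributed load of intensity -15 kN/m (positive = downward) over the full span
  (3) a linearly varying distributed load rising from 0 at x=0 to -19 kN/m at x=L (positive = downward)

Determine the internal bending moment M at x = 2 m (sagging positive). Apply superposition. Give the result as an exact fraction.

Load 1 — applied couple M₀=-9 kN·m at a=8/5 m (b=L-a=12/5):
  M_1 = 0  [x>a] = 0 kN·m
Load 2 — uniform load w=-15 kN/m over full span:
  M_2 = -w(L-x)²/2 = -(-15)·(4-2)²/2 = 30 kN·m
Load 3 — triangular load w₀=-19 kN/m (0→w₀ over full span):
  M_3 = w₀Lx/2 - w₀L²/3 - w₀x³/(6L) = (-19)·4·2/2 - (-19)·4²/3 - (-19)·2³/(6·4) = 95/3 kN·m
Superposition: M = Σ M_i = 185/3 kN·m ≈ 61.666667 kN·m

M(2) = 185/3 kN·m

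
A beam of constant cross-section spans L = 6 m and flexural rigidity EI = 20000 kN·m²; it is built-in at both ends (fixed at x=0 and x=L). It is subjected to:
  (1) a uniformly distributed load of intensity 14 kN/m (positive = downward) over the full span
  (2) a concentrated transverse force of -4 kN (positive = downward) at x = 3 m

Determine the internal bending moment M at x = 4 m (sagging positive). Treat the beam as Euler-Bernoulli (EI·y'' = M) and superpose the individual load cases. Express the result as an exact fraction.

Load 1 — uniform load w=14 kN/m over full span:
  M_1 = wLx/2 - wL²/12 - wx²/2 = 14·6·4/2 - 14·6²/12 - 14·4²/2 = 14 kN·m
Load 2 — point force P=-4 kN at a=3 m (b=L-a=3):
  M_2 = Pa²(a+3b)(L-x)/L³ - Pa²b/L²  [x>a] = (-4)·3²·(3+3·3)·(6-4)/6³ - (-4)·3²·3/6² = -1 kN·m
Superposition: M = Σ M_i = 13 kN·m ≈ 13.000000 kN·m

M(4) = 13 kN·m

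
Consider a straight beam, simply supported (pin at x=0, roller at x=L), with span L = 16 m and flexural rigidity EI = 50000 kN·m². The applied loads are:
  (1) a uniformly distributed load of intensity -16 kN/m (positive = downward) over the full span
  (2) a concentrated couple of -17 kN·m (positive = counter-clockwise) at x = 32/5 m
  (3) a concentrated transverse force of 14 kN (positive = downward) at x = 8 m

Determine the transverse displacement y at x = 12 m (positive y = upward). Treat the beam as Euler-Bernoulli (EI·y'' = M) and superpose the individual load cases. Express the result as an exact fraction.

Load 1 — uniform load w=-16 kN/m over full span:
  y_1 = -wx(L³-2Lx²+x³)/(24EI) = -(-16)·12·(16³-2·16·12²+12³)/(24·50000) = 608/3125 m
Load 2 — applied couple M₀=-17 kN·m at a=32/5 m (b=L-a=48/5):
  y_2 = (M₀x³/(6L)-M₀(x-a)²/2+C₁x)/EI  [x>a] with C₁=M₀(3b²-L²)/(6L)=-272/75 = ((-17)·12³/(6·16)-(-17)·(12-(32/5))²/2+(-272/75)·12)/50000 = -1037/625000 m
Load 3 — point force P=14 kN at a=8 m (b=L-a=8):
  y_3 = -Pa(L-x)(2Lx-a²-x²)/(6LEI)  [x>a] = -14·8·(16-12)·(2·16·12-8²-12²)/(6·16·50000) = -154/9375 m
Superposition: y = Σ y_i = 330889/1875000 m ≈ 0.176474 m

y(12) = 330889/1875000 m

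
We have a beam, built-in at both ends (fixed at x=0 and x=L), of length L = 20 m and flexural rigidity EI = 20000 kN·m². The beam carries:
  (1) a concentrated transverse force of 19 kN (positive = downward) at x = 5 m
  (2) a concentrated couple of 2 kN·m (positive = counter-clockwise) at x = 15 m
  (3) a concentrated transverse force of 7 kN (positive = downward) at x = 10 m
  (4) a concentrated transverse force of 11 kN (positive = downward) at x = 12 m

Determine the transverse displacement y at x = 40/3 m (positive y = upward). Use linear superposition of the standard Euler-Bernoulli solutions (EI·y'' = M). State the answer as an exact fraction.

y(40/3) = -14911/360000 m

Load 1 — point force P=19 kN at a=5 m (b=L-a=15):
  y_1 = -Pa²(L-x)²(3bL-(3b+a)(L-x))/(6L³EI)  [x>a] = -19·5²·(20-(40/3))²·(3·15·20-(3·15+5)·(20-(40/3)))/(6·20³·20000) = -323/25920 m
Load 2 — applied couple M₀=2 kN·m at a=15 m (b=L-a=5):
  y_2 = (R_Ax³/6 - M_Ax²/2)/EI  [x≤a] with R_A=9/80, M_A=5/8 = ((9/80)·(40/3)³/6 - (5/8)·(40/3)²/2)/20000 = -1/1800 m
Load 3 — point force P=7 kN at a=10 m (b=L-a=10):
  y_3 = -Pa²(L-x)²(3bL-(3b+a)(L-x))/(6L³EI)  [x>a] = -7·10²·(20-(40/3))²·(3·10·20-(3·10+10)·(20-(40/3)))/(6·20³·20000) = -7/648 m
Load 4 — point force P=11 kN at a=12 m (b=L-a=8):
  y_4 = -Pa²(L-x)²(3bL-(3b+a)(L-x))/(6L³EI)  [x>a] = -11·12²·(20-(40/3))²·(3·8·20-(3·8+12)·(20-(40/3)))/(6·20³·20000) = -11/625 m
Superposition: y = Σ y_i = -14911/360000 m ≈ -0.041419 m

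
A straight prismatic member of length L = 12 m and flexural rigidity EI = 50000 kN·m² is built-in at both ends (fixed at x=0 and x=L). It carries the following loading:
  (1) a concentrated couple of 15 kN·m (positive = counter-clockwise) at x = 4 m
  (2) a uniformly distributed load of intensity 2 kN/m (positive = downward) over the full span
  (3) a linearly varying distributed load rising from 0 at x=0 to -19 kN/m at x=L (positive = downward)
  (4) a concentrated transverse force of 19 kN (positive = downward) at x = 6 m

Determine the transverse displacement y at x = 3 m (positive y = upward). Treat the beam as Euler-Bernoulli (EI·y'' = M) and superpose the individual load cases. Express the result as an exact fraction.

Load 1 — applied couple M₀=15 kN·m at a=4 m (b=L-a=8):
  y_1 = (R_Ax³/6 - M_Ax²/2)/EI  [x≤a] with R_A=5/3, M_A=0 = ((5/3)·3³/6 - 0·3²/2)/50000 = 3/20000 m
Load 2 — uniform load w=2 kN/m over full span:
  y_2 = -wx²(L-x)²/(24EI) = -2·3²·(12-3)²/(24·50000) = -243/200000 m
Load 3 — triangular load w₀=-19 kN/m (0→w₀ over full span):
  y_3 = -w₀x²(L-x)²(x+2L)/(120LEI) = -(-19)·3²·(12-3)²·(3+2·12)/(120·12·50000) = 41553/8000000 m
Load 4 — point force P=19 kN at a=6 m (b=L-a=6):
  y_4 = -Pb²x²(3aL-(3a+b)x)/(6L³EI)  [x≤a] = -19·6²·3²·(3·6·12-(3·6+6)·3)/(6·12³·50000) = -171/100000 m
Superposition: y = Σ y_i = 19353/8000000 m ≈ 0.002419 m

y(3) = 19353/8000000 m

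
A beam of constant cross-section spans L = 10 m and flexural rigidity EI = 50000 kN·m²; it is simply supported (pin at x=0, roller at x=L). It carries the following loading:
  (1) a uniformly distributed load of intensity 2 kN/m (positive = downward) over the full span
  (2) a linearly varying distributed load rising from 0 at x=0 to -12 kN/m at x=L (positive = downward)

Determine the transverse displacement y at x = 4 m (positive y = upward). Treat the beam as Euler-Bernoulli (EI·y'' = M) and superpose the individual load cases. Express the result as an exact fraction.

Load 1 — uniform load w=2 kN/m over full span:
  y_1 = -wx(L³-2Lx²+x³)/(24EI) = -2·4·(10³-2·10·4²+4³)/(24·50000) = -31/6250 m
Load 2 — triangular load w₀=-12 kN/m (0→w₀ over full span):
  y_2 = -w₀x(7L⁴-10L²x²+3x⁴)/(360LEI) = -(-12)·4·(7·10⁴-10·10²·4²+3·4⁴)/(360·10·50000) = 1141/78125 m
Superposition: y = Σ y_i = 1507/156250 m ≈ 0.009645 m

y(4) = 1507/156250 m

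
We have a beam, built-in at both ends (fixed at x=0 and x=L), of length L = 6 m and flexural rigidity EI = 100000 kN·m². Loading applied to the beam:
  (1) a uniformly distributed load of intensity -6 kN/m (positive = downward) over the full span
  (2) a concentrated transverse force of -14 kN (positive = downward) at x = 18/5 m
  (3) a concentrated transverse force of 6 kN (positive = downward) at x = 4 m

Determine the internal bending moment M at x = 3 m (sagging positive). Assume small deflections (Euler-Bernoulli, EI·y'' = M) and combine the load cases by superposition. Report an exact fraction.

M(3) = -343/25 kN·m

Load 1 — uniform load w=-6 kN/m over full span:
  M_1 = wLx/2 - wL²/12 - wx²/2 = (-6)·6·3/2 - (-6)·6²/12 - (-6)·3²/2 = -9 kN·m
Load 2 — point force P=-14 kN at a=18/5 m (b=L-a=12/5):
  M_2 = Pb²(3a+b)x/L³ - Pab²/L²  [x≤a] = (-14)·(12/5)²·(3·(18/5)+(12/5))·3/6³ - (-14)·(18/5)·(12/5)²/6² = -168/25 kN·m
Load 3 — point force P=6 kN at a=4 m (b=L-a=2):
  M_3 = Pb²(3a+b)x/L³ - Pab²/L²  [x≤a] = 6·2²·(3·4+2)·3/6³ - 6·4·2²/6² = 2 kN·m
Superposition: M = Σ M_i = -343/25 kN·m ≈ -13.720000 kN·m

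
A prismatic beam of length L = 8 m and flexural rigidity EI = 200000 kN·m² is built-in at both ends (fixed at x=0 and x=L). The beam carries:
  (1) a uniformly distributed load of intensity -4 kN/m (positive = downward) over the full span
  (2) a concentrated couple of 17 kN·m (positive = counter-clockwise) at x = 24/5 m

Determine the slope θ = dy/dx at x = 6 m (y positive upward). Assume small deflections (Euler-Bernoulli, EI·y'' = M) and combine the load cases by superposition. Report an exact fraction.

θ(6) = -349/5000000 rad

Load 1 — uniform load w=-4 kN/m over full span:
  θ_1 = -wx(L-x)(L-2x)/(12EI) = -(-4)·6·(8-6)·(8-2·6)/(12·200000) = -1/12500 rad
Load 2 — applied couple M₀=17 kN·m at a=24/5 m (b=L-a=16/5):
  θ_2 = (R_Ax²/2 - M_Ax - M₀(x-a))/EI  [x>a] with R_A=153/50, M_A=136/25 = ((153/50)·6²/2 - (136/25)·6 - 17·(6-(24/5)))/200000 = 51/5000000 rad
Superposition: θ = Σ θ_i = -349/5000000 rad ≈ -0.000070 rad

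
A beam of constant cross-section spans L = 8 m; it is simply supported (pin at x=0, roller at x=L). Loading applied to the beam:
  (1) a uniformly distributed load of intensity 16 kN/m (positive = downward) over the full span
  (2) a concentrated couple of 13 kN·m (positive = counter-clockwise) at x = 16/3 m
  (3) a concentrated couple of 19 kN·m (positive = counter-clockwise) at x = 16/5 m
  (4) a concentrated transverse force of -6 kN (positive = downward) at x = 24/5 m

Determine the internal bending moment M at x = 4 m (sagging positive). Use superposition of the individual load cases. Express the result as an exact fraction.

M(4) = 577/5 kN·m

Load 1 — uniform load w=16 kN/m over full span:
  M_1 = wx(L-x)/2 = 16·4·(8-4)/2 = 128 kN·m
Load 2 — applied couple M₀=13 kN·m at a=16/3 m (b=L-a=8/3):
  M_2 = M₀x/L  [x≤a] = 13·4/8 = 13/2 kN·m
Load 3 — applied couple M₀=19 kN·m at a=16/5 m (b=L-a=24/5):
  M_3 = M₀x/L - M₀  [x>a] = 19·4/8 - 19 = -19/2 kN·m
Load 4 — point force P=-6 kN at a=24/5 m (b=L-a=16/5):
  M_4 = Pbx/L  [x≤a] = (-6)·(16/5)·4/8 = -48/5 kN·m
Superposition: M = Σ M_i = 577/5 kN·m ≈ 115.400000 kN·m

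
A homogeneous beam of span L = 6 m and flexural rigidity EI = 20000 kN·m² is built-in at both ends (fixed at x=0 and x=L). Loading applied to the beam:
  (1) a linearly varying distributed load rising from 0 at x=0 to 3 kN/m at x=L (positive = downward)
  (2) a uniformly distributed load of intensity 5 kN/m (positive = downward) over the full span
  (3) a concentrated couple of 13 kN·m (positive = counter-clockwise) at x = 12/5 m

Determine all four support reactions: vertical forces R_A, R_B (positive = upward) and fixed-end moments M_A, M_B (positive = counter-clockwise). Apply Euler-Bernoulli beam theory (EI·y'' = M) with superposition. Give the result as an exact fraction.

R_A = 1041/50 kN, M_A = 504/25 kN·m, R_B = 909/50 kN, M_B = -406/25 kN·m

Load 1 — triangular load w₀=3 kN/m (0→w₀ over full span):
  R_A = 3w₀L/20 = 3·3·6/20 = 27/10 kN
  M_A = w₀L²/30 = 3·6²/30 = 18/5 kN·m
  R_B = 7w₀L/20 = 7·3·6/20 = 63/10 kN
  M_B = -w₀L²/20 = -3·6²/20 = -27/5 kN·m
Load 2 — uniform load w=5 kN/m over full span:
  R_A = wL/2 = 5·6/2 = 15 kN
  M_A = wL²/12 = 5·6²/12 = 15 kN·m
  R_B = wL/2 = 5·6/2 = 15 kN
  M_B = -wL²/12 = -5·6²/12 = -15 kN·m
Load 3 — applied couple M₀=13 kN·m at a=12/5 m (b=L-a=18/5):
  R_A = 6M₀ab/L³ = 6·13·(12/5)·(18/5)/6³ = 78/25 kN
  M_A = M₀b(2a-b)/L² = 13·(18/5)·(2·(12/5)-(18/5))/6² = 39/25 kN·m
  R_B = -6M₀ab/L³ = -6·13·(12/5)·(18/5)/6³ = -78/25 kN
  M_B = M₀a(2b-a)/L² = 13·(12/5)·(2·(18/5)-(12/5))/6² = 104/25 kN·m
Superposition: R_A = 1041/50 kN, M_A = 504/25 kN·m, R_B = 909/50 kN, M_B = -406/25 kN·m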